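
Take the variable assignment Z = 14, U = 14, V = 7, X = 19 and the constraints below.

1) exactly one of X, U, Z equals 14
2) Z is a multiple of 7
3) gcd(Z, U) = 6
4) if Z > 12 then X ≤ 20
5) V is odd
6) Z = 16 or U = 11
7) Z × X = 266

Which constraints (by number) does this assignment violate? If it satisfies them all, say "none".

1) X=19, U=14, Z=14; 2 of them equal 14, not exactly one  ✘
2) 14 / 7 = 2, so 7 divides 14  ✔
3) gcd(14, 14) = 14, not 6  ✘
4) Z = 14 > 12, so we need X ≤ 20; X = 19 ≤ 20  ✔
5) V = 7 is odd  ✔
6) Z = 14 ≠ 16 and U = 14 ≠ 11; both disjuncts false  ✘
7) Z × X = 14 × 19 = 266  ✔

Constraints 1, 3, 6 do not hold.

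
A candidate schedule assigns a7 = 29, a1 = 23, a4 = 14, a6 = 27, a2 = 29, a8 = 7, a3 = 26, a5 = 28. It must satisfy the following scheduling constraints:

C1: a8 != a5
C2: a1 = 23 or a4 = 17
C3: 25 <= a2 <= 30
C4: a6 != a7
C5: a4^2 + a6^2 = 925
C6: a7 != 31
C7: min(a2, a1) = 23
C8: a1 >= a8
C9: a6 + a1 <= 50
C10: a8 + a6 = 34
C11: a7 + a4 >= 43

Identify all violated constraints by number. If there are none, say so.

Yes — all constraints hold.

C1: a8 = 7, a5 = 28; distinct  ✔
C2: a1 = 23 = 23 (first disjunct)  ✔
C3: a2 = 29 lies in [25, 30]  ✔
C4: a6 = 27, a7 = 29; distinct  ✔
C5: a4^2 + a6^2 = 14^2 + 27^2 = 196 + 729 = 925  ✔
C6: a7 = 29, and 29 ≠ 31  ✔
C7: min(29, 23) = 23  ✔
C8: a1 = 23, a8 = 7; 23 ≥ 7  ✔
C9: a6 + a1 = 27 + 23 = 50; 50 ≤ 50  ✔
C10: a8 + a6 = 7 + 27 = 34  ✔
C11: a7 + a4 = 29 + 14 = 43; 43 ≥ 43  ✔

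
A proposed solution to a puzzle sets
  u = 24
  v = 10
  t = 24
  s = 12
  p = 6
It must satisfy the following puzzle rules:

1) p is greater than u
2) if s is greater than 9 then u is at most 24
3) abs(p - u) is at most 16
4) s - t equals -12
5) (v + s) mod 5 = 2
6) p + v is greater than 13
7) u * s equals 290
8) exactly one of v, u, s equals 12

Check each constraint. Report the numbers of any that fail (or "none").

1) p = 6, u = 24; 6 ≤ 24 (want >)  FAIL
2) s = 12 > 9, so we need u ≤ 24; u = 24 ≤ 24  OK
3) abs(6 - 24) = 18; 18 > 16, exceeds bound 16  FAIL
4) s - t = 12 - 24 = -12  OK
5) v + s = 22; 22 mod 5 = 2  OK
6) p + v = 6 + 10 = 16; 16 > 13  OK
7) u * s = 24 * 12 = 288, not 290  FAIL
8) v=10, u=24, s=12; 1 of them equals 12  OK

No — constraints 1, 3, 7 are not satisfied.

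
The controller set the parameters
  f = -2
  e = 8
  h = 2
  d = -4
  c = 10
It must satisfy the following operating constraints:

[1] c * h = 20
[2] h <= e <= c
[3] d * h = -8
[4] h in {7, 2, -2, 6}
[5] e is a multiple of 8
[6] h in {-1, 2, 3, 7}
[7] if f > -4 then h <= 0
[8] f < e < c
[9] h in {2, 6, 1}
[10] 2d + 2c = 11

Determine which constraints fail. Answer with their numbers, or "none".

[1] c * h = 10 * 2 = 20 — holds.
[2] values 2 <= 8 <= 10 — holds.
[3] d * h = -4 * 2 = -8 — holds.
[4] h = 2 is in {7, 2, -2, 6} — holds.
[5] 8 / 8 = 1, so 8 divides 8 — holds.
[6] h = 2 is in {-1, 2, 3, 7} — holds.
[7] f = -2 > -4, so we need h ≤ 0; but h = 2 > 0 — fails.
[8] values -2 < 8 < 10 — holds.
[9] h = 2 is in {2, 6, 1} — holds.
[10] 2d + 2c = 2(-4) + 2(10) = 12, not 11 — fails.

Violated: 7 and 10.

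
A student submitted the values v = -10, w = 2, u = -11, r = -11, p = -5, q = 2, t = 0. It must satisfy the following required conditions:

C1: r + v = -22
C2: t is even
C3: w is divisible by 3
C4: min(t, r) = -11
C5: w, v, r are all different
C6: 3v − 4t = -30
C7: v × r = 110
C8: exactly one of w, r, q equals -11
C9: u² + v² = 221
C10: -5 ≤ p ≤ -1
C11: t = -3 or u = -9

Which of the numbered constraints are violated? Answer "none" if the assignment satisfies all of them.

Constraints 1, 3, 11 are violated.

C1: r + v = -11 + (-10) = -21, not -22 — violated.
C2: t = 0 is even — OK.
C3: 2 = 3×0 + 2, so 3 does not divide 2 — violated.
C4: min(0, -11) = -11 — OK.
C5: values 2, -10, -11 are pairwise distinct — OK.
C6: 3v − 4t = 3(-10) − 4(0) = -30 — OK.
C7: v × r = -10 × (-11) = 110 — OK.
C8: w=2, r=-11, q=2; 1 of them equals -11 — OK.
C9: u² + v² = (-11)² + (-10)² = 121 + 100 = 221 — OK.
C10: p = -5 lies in [-5, -1] — OK.
C11: t = 0 ≠ -3 and u = -11 ≠ -9; both disjuncts false — violated.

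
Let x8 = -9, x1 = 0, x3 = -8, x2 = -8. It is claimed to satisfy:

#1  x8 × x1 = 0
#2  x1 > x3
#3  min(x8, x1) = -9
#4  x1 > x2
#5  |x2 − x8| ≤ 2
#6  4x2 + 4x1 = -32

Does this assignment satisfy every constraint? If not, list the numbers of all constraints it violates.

No violations.

#1 x8 × x1 = -9 × 0 = 0  yes
#2 x1 = 0, x3 = -8; 0 > -8  yes
#3 min(-9, 0) = -9  yes
#4 x1 = 0, x2 = -8; 0 > -8  yes
#5 |-8 − (-9)| = 1; 1 ≤ 2  yes
#6 4x2 + 4x1 = 4(-8) + 4(0) = -32  yes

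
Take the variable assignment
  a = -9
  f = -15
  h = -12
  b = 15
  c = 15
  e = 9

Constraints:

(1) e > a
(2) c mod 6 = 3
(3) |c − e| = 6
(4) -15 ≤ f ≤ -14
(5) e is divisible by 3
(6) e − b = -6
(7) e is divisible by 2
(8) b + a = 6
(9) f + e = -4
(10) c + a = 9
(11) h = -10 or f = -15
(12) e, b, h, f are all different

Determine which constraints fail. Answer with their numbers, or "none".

(1) e = 9, a = -9; 9 > -9  true
(2) 15 mod 6 = 3  true
(3) |15 − 9| = 6  true
(4) f = -15 lies in [-15, -14]  true
(5) 9 / 3 = 3, so 3 divides 9  true
(6) e − b = 9 − 15 = -6  true
(7) 9 = 2×4 + 1, so 2 does not divide 9  false
(8) b + a = 15 + (-9) = 6  true
(9) f + e = -15 + 9 = -6, not -4  false
(10) c + a = 15 + (-9) = 6, not 9  false
(11) h = -12 ≠ -10, but f = -15 = -15 (second disjunct)  true
(12) values 9, 15, -12, -15 are pairwise distinct  true

No — constraints 7, 9, 10 are not satisfied.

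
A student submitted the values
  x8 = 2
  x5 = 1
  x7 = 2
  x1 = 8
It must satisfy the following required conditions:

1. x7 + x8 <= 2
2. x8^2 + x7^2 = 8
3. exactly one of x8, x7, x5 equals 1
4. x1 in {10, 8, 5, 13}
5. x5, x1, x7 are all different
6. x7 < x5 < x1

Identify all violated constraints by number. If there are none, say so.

1. x7 + x8 = 2 + 2 = 4; 4 > 2, bound 2 not met — does not hold.
2. x8^2 + x7^2 = 2^2 + 2^2 = 4 + 4 = 8 — holds.
3. x8=2, x7=2, x5=1; 1 of them equals 1 — holds.
4. x1 = 8 is in {10, 8, 5, 13} — holds.
5. values 1, 8, 2 are pairwise distinct — holds.
6. values 2, 1, 8; x7 = 2 is not < x5 = 1 — does not hold.

The assignment fails constraints 1 and 6.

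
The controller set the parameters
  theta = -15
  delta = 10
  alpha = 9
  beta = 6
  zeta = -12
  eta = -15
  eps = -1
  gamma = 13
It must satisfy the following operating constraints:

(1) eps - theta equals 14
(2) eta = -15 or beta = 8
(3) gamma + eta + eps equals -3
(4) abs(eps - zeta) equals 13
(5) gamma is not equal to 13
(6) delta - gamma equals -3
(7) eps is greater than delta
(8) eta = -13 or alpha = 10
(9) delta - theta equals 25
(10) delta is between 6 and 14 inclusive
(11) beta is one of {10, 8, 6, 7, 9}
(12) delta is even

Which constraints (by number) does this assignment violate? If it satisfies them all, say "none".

No — constraints 4, 5, 7, 8 are not satisfied.

(1) eps - theta = -1 - (-15) = 14 — satisfied.
(2) eta = -15 = -15 (first disjunct) — satisfied.
(3) gamma + eta + eps = 13 + (-15) + (-1) = -3 — satisfied.
(4) abs(-1 - (-12)) = 11, not 13 — violated.
(5) gamma = 13, but 13 is required to differ — violated.
(6) delta - gamma = 10 - 13 = -3 — satisfied.
(7) eps = -1, delta = 10; -1 ≤ 10 (want >) — violated.
(8) eta = -15 ≠ -13 and alpha = 9 ≠ 10; both disjuncts false — violated.
(9) delta - theta = 10 - (-15) = 25 — satisfied.
(10) delta = 10 lies in [6, 14] — satisfied.
(11) beta = 6 is in {10, 8, 6, 7, 9} — satisfied.
(12) delta = 10 is even — satisfied.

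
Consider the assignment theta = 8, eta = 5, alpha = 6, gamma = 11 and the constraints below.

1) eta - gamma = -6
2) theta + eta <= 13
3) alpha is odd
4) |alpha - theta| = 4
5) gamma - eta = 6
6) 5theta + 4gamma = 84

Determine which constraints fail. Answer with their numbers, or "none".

1) eta - gamma = 5 - 11 = -6 — satisfied.
2) theta + eta = 8 + 5 = 13; 13 ≤ 13 — satisfied.
3) alpha = 6 is even — violated.
4) |6 - 8| = 2, not 4 — violated.
5) gamma - eta = 11 - 5 = 6 — satisfied.
6) 5theta + 4gamma = 5(8) + 4(11) = 84 — satisfied.

Violated: 3, 4.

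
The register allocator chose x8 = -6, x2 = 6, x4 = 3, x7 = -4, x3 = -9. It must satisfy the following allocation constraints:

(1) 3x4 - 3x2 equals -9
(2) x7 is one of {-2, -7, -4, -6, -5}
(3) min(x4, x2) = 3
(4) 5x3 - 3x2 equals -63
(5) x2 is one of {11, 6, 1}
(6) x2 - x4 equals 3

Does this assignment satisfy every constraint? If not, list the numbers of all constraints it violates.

No violations.

(1) 3x4 - 3x2 = 3(3) - 3(6) = -9  holds
(2) x7 = -4 is in {-2, -7, -4, -6, -5}  holds
(3) min(3, 6) = 3  holds
(4) 5x3 - 3x2 = 5(-9) - 3(6) = -63  holds
(5) x2 = 6 is in {11, 6, 1}  holds
(6) x2 - x4 = 6 - 3 = 3  holds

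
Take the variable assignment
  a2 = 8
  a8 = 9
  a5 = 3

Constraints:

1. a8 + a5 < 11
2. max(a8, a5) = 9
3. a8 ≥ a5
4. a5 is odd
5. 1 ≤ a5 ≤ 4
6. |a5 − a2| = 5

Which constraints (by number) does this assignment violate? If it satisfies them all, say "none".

Violated: 1.

1. a8 + a5 = 9 + 3 = 12; 12 ≥ 11, bound 11 not met — violated.
2. max(9, 3) = 9 — satisfied.
3. a8 = 9, a5 = 3; 9 ≥ 3 — satisfied.
4. a5 = 3 is odd — satisfied.
5. a5 = 3 lies in [1, 4] — satisfied.
6. |3 − 8| = 5 — satisfied.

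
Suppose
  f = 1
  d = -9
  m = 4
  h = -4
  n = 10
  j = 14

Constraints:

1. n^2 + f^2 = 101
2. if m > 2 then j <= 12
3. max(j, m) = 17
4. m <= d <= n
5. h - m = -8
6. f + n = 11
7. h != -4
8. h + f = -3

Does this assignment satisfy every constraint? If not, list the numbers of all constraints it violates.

1. n^2 + f^2 = 10^2 + 1^2 = 100 + 1 = 101 — holds.
2. m = 4 > 2, so we need j ≤ 12; but j = 14 > 12 — fails.
3. max(14, 4) = 14, not 17 — fails.
4. values 4, -9, 10; m = 4 is not <= d = -9 — fails.
5. h - m = -4 - 4 = -8 — holds.
6. f + n = 1 + 10 = 11 — holds.
7. h = -4, but -4 is required to differ — fails.
8. h + f = -4 + 1 = -3 — holds.

The assignment fails constraints 2, 3, 4, and 7.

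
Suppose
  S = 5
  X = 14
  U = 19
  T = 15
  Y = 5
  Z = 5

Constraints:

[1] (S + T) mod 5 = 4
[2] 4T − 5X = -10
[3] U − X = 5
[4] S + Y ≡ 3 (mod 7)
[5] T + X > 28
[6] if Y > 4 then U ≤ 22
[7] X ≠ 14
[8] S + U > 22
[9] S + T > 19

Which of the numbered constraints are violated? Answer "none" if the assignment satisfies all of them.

[1] S + T = 20; 20 mod 5 = 0, not 4  FAIL
[2] 4T − 5X = 4(15) − 5(14) = -10  OK
[3] U − X = 19 − 14 = 5  OK
[4] S + Y = 10; 10 mod 7 = 3  OK
[5] T + X = 15 + 14 = 29; 29 > 28  OK
[6] Y = 5 > 4, so we need U ≤ 22; U = 19 ≤ 22  OK
[7] X = 14, but 14 is required to differ  FAIL
[8] S + U = 5 + 19 = 24; 24 > 22  OK
[9] S + T = 5 + 15 = 20; 20 > 19  OK

Violated: 1 and 7.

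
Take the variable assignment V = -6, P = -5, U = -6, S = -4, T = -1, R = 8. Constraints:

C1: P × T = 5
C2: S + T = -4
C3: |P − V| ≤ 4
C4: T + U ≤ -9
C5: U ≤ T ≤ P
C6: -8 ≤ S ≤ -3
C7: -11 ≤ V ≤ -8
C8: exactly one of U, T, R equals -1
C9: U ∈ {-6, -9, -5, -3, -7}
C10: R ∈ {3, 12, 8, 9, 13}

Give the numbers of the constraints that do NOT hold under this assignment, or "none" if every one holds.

Constraints 2, 4, 5, and 7 are violated.

C1: P × T = -5 × (-1) = 5 — OK.
C2: S + T = -4 + (-1) = -5, not -4 — violated.
C3: |-5 − (-6)| = 1; 1 ≤ 4 — OK.
C4: T + U = -1 + (-6) = -7; -7 > -9, bound -9 not met — violated.
C5: values -6, -1, -5; T = -1 is not ≤ P = -5 — violated.
C6: S = -4 lies in [-8, -3] — OK.
C7: V = -6 is outside [-11, -8] — violated.
C8: U=-6, T=-1, R=8; 1 of them equals -1 — OK.
C9: U = -6 is in {-6, -9, -5, -3, -7} — OK.
C10: R = 8 is in {3, 12, 8, 9, 13} — OK.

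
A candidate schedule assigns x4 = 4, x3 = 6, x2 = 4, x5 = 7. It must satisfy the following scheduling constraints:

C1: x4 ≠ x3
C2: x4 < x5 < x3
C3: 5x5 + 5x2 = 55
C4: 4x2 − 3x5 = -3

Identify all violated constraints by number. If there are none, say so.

C1: x4 = 4, x3 = 6; distinct — holds.
C2: values 4, 7, 6; x5 = 7 is not < x3 = 6 — does not hold.
C3: 5x5 + 5x2 = 5(7) + 5(4) = 55 — holds.
C4: 4x2 − 3x5 = 4(4) − 3(7) = -5, not -3 — does not hold.

Constraints 2 and 4 are violated.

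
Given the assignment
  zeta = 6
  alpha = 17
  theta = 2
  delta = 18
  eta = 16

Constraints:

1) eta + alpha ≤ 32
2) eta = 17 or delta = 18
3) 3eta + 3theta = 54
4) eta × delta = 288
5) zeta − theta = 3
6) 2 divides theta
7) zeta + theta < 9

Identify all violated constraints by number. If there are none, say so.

1) eta + alpha = 16 + 17 = 33; 33 > 32, bound 32 not met  ✘
2) eta = 16 ≠ 17, but delta = 18 = 18 (second disjunct)  ✔
3) 3eta + 3theta = 3(16) + 3(2) = 54  ✔
4) eta × delta = 16 × 18 = 288  ✔
5) zeta − theta = 6 − 2 = 4, not 3  ✘
6) 2 / 2 = 1, so 2 divides 2  ✔
7) zeta + theta = 6 + 2 = 8; 8 < 9  ✔

Violated: 1 and 5.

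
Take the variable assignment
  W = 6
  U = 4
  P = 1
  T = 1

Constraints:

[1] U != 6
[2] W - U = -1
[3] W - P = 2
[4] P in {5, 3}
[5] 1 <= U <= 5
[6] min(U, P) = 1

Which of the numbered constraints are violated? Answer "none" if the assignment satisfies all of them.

The assignment fails constraints 2, 3, and 4.

[1] U = 4, and 4 ≠ 6 — satisfied.
[2] W - U = 6 - 4 = 2, not -1 — violated.
[3] W - P = 6 - 1 = 5, not 2 — violated.
[4] P = 1 is not in {5, 3} — violated.
[5] U = 4 lies in [1, 5] — satisfied.
[6] min(4, 1) = 1 — satisfied.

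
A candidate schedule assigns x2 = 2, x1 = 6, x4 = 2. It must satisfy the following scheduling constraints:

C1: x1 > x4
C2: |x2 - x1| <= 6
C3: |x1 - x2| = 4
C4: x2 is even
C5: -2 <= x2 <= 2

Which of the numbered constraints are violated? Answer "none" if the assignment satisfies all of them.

None — every constraint holds.

C1: x1 = 6, x4 = 2; 6 > 2 — holds.
C2: |2 - 6| = 4; 4 ≤ 6 — holds.
C3: |6 - 2| = 4 — holds.
C4: x2 = 2 is even — holds.
C5: x2 = 2 lies in [-2, 2] — holds.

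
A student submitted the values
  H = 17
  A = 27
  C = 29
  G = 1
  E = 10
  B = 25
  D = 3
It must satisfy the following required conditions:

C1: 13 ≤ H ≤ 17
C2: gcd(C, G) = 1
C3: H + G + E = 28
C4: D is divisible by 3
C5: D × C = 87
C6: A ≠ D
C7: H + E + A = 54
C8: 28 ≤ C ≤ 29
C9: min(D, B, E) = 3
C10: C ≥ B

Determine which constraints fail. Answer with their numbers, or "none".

C1: H = 17 lies in [13, 17] — holds.
C2: gcd(29, 1) = 1 — holds.
C3: H + G + E = 17 + 1 + 10 = 28 — holds.
C4: 3 / 3 = 1, so 3 divides 3 — holds.
C5: D × C = 3 × 29 = 87 — holds.
C6: A = 27, D = 3; distinct — holds.
C7: H + E + A = 17 + 10 + 27 = 54 — holds.
C8: C = 29 lies in [28, 29] — holds.
C9: min(3, 25, 10) = 3 — holds.
C10: C = 29, B = 25; 29 ≥ 25 — holds.

Yes — all constraints hold.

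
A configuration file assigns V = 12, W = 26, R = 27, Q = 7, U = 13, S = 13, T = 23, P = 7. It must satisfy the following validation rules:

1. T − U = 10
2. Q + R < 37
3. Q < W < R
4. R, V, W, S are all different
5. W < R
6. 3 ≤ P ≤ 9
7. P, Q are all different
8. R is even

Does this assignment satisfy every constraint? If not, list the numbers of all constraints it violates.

The assignment fails constraints 7 and 8.

1. T − U = 23 − 13 = 10  OK
2. Q + R = 7 + 27 = 34; 34 < 37  OK
3. values 7 < 26 < 27  OK
4. values 27, 12, 26, 13 are pairwise distinct  OK
5. W = 26, R = 27; 26 < 27  OK
6. P = 7 lies in [3, 9]  OK
7. P = Q = 7, not all different  FAIL
8. R = 27 is odd  FAIL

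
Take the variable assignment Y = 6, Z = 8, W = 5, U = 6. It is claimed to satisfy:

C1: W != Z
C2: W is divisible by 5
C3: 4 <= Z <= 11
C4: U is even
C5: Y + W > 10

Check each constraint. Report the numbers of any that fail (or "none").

C1: W = 5, Z = 8; distinct — holds.
C2: 5 / 5 = 1, so 5 divides 5 — holds.
C3: Z = 8 lies in [4, 11] — holds.
C4: U = 6 is even — holds.
C5: Y + W = 6 + 5 = 11; 11 > 10 — holds.

None — every constraint holds.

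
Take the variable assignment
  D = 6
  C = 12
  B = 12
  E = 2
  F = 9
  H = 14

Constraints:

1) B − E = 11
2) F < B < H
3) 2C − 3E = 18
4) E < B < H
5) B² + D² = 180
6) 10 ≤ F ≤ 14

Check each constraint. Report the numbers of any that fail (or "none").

1) B − E = 12 − 2 = 10, not 11  fails
2) values 9 < 12 < 14  holds
3) 2C − 3E = 2(12) − 3(2) = 18  holds
4) values 2 < 12 < 14  holds
5) B² + D² = 12² + 6² = 144 + 36 = 180  holds
6) F = 9 is outside [10, 14]  fails

Violated: 1 and 6.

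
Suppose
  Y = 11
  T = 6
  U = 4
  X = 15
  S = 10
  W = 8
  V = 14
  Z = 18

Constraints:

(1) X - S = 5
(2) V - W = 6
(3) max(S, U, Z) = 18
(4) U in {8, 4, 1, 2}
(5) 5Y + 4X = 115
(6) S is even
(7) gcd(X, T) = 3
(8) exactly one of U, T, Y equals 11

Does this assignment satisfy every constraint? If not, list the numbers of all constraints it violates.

None — every constraint holds.

(1) X - S = 15 - 10 = 5 — satisfied.
(2) V - W = 14 - 8 = 6 — satisfied.
(3) max(10, 4, 18) = 18 — satisfied.
(4) U = 4 is in {8, 4, 1, 2} — satisfied.
(5) 5Y + 4X = 5(11) + 4(15) = 115 — satisfied.
(6) S = 10 is even — satisfied.
(7) gcd(15, 6) = 3 — satisfied.
(8) U=4, T=6, Y=11; 1 of them equals 11 — satisfied.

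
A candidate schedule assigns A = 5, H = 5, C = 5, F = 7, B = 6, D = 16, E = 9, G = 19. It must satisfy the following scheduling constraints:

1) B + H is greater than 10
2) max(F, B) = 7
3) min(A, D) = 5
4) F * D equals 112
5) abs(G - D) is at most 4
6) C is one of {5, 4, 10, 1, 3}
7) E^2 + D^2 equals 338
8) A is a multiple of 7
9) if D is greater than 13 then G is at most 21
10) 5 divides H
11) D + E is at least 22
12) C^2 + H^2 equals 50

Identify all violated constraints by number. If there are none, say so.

1) B + H = 6 + 5 = 11; 11 > 10  ✔
2) max(7, 6) = 7  ✔
3) min(5, 16) = 5  ✔
4) F * D = 7 * 16 = 112  ✔
5) abs(19 - 16) = 3; 3 ≤ 4  ✔
6) C = 5 is in {5, 4, 10, 1, 3}  ✔
7) E^2 + D^2 = 9^2 + 16^2 = 81 + 256 = 337, not 338  ✘
8) 5 = 7*0 + 5, so 7 does not divide 5  ✘
9) D = 16 > 13, so we need G ≤ 21; G = 19 ≤ 21  ✔
10) 5 / 5 = 1, so 5 divides 5  ✔
11) D + E = 16 + 9 = 25; 25 ≥ 22  ✔
12) C^2 + H^2 = 5^2 + 5^2 = 25 + 25 = 50  ✔

Constraints 7 and 8 do not hold.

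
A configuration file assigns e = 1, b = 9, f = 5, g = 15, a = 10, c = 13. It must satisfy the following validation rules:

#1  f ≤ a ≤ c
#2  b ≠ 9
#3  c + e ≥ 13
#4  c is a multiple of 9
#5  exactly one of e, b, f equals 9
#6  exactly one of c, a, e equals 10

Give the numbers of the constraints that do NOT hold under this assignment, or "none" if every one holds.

#1 values 5 ≤ 10 ≤ 13 — OK.
#2 b = 9, but 9 is required to differ — violated.
#3 c + e = 13 + 1 = 14; 14 ≥ 13 — OK.
#4 13 = 9×1 + 4, so 9 does not divide 13 — violated.
#5 e=1, b=9, f=5; 1 of them equals 9 — OK.
#6 c=13, a=10, e=1; 1 of them equals 10 — OK.

No — constraints 2 and 4 are not satisfied.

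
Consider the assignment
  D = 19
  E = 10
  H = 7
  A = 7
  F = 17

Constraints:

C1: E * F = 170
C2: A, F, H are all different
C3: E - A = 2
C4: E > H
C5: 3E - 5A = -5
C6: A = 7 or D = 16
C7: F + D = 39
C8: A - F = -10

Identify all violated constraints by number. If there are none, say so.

C1: E * F = 10 * 17 = 170  ✔
C2: A = H = 7, not all different  ✘
C3: E - A = 10 - 7 = 3, not 2  ✘
C4: E = 10, H = 7; 10 > 7  ✔
C5: 3E - 5A = 3(10) - 5(7) = -5  ✔
C6: A = 7 = 7 (first disjunct)  ✔
C7: F + D = 17 + 19 = 36, not 39  ✘
C8: A - F = 7 - 17 = -10  ✔

No — constraints 2, 3, 7 are not satisfied.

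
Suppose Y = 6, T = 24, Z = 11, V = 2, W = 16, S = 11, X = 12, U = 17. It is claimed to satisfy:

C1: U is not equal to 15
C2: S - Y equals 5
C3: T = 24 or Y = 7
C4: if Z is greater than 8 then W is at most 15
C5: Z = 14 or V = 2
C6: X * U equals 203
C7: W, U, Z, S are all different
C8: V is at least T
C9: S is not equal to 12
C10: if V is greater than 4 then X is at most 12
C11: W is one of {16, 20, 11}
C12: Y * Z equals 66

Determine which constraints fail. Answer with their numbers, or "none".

C1: U = 17, and 17 ≠ 15 — OK.
C2: S - Y = 11 - 6 = 5 — OK.
C3: T = 24 = 24 (first disjunct) — OK.
C4: Z = 11 > 8, so we need W ≤ 15; but W = 16 > 15 — violated.
C5: Z = 11 ≠ 14, but V = 2 = 2 (second disjunct) — OK.
C6: X * U = 12 * 17 = 204, not 203 — violated.
C7: Z = S = 11, not all different — violated.
C8: V = 2, T = 24; 2 < 24 (want ≥) — violated.
C9: S = 11, and 11 ≠ 12 — OK.
C10: V = 2, not > 4; antecedent false, conditional vacuously true — OK.
C11: W = 16 is in {16, 20, 11} — OK.
C12: Y * Z = 6 * 11 = 66 — OK.

Constraints 4, 6, 7, 8 are violated.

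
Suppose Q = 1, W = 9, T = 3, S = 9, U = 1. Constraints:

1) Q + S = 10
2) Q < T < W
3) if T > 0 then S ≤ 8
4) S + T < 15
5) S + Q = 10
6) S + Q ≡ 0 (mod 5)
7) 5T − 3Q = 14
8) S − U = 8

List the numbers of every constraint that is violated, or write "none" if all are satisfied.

The assignment fails constraints 3, 7.

1) Q + S = 1 + 9 = 10 — holds.
2) values 1 < 3 < 9 — holds.
3) T = 3 > 0, so we need S ≤ 8; but S = 9 > 8 — fails.
4) S + T = 9 + 3 = 12; 12 < 15 — holds.
5) S + Q = 9 + 1 = 10 — holds.
6) S + Q = 10; 10 mod 5 = 0 — holds.
7) 5T − 3Q = 5(3) − 3(1) = 12, not 14 — fails.
8) S − U = 9 − 1 = 8 — holds.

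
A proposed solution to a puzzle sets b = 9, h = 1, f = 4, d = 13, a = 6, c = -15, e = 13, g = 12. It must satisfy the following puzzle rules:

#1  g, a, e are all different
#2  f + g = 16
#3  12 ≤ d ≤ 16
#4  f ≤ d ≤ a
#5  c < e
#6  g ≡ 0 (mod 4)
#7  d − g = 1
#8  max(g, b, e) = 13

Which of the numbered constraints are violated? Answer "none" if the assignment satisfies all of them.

Violated: 4.

#1 values 12, 6, 13 are pairwise distinct — satisfied.
#2 f + g = 4 + 12 = 16 — satisfied.
#3 d = 13 lies in [12, 16] — satisfied.
#4 values 4, 13, 6; d = 13 is not ≤ a = 6 — violated.
#5 c = -15, e = 13; -15 < 13 — satisfied.
#6 12 mod 4 = 0 — satisfied.
#7 d − g = 13 − 12 = 1 — satisfied.
#8 max(12, 9, 13) = 13 — satisfied.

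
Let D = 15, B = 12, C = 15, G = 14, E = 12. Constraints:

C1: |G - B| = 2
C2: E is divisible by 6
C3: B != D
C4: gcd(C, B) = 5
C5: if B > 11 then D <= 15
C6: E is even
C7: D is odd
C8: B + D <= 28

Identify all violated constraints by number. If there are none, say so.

C1: |14 - 12| = 2 — holds.
C2: 12 / 6 = 2, so 6 divides 12 — holds.
C3: B = 12, D = 15; distinct — holds.
C4: gcd(15, 12) = 3, not 5 — fails.
C5: B = 12 > 11, so we need D ≤ 15; D = 15 ≤ 15 — holds.
C6: E = 12 is even — holds.
C7: D = 15 is odd — holds.
C8: B + D = 12 + 15 = 27; 27 ≤ 28 — holds.

No — constraint 4 is not satisfied.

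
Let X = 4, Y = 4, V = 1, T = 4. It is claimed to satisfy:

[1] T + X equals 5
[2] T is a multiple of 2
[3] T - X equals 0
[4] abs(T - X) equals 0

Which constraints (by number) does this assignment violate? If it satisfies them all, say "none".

No — constraint 1 is not satisfied.

[1] T + X = 4 + 4 = 8, not 5  FAIL
[2] 4 / 2 = 2, so 2 divides 4  OK
[3] T - X = 4 - 4 = 0  OK
[4] abs(4 - 4) = 0  OK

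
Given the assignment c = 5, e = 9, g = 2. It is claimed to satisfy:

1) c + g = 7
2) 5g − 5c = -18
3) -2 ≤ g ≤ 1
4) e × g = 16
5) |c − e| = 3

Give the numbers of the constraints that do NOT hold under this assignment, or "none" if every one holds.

1) c + g = 5 + 2 = 7 — holds.
2) 5g − 5c = 5(2) − 5(5) = -15, not -18 — fails.
3) g = 2 is outside [-2, 1] — fails.
4) e × g = 9 × 2 = 18, not 16 — fails.
5) |5 − 9| = 4, not 3 — fails.

Constraints 2, 3, 4, and 5 are violated.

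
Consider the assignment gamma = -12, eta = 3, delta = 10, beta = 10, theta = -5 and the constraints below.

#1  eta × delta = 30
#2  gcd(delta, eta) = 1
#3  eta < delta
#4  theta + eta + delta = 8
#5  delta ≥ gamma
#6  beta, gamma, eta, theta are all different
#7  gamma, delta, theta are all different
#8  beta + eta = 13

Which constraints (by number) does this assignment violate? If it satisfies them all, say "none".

#1 eta × delta = 3 × 10 = 30 — holds.
#2 gcd(10, 3) = 1 — holds.
#3 eta = 3, delta = 10; 3 < 10 — holds.
#4 theta + eta + delta = -5 + 3 + 10 = 8 — holds.
#5 delta = 10, gamma = -12; 10 ≥ -12 — holds.
#6 values 10, -12, 3, -5 are pairwise distinct — holds.
#7 values -12, 10, -5 are pairwise distinct — holds.
#8 beta + eta = 10 + 3 = 13 — holds.

All constraints are satisfied.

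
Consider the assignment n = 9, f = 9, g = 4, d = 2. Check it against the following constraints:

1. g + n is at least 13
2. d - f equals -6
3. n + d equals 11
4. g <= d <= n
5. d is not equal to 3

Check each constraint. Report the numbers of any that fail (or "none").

The assignment fails constraints 2 and 4.

1. g + n = 4 + 9 = 13; 13 ≥ 13 — satisfied.
2. d - f = 2 - 9 = -7, not -6 — violated.
3. n + d = 9 + 2 = 11 — satisfied.
4. values 4, 2, 9; g = 4 is not <= d = 2 — violated.
5. d = 2, and 2 ≠ 3 — satisfied.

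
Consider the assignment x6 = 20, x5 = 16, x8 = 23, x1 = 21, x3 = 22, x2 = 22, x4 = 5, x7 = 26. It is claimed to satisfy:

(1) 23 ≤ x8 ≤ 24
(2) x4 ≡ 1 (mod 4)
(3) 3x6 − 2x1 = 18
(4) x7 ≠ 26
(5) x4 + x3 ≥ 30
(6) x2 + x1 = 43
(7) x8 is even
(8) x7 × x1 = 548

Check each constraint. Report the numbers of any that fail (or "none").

No — constraints 4, 5, 7, and 8 are not satisfied.

(1) x8 = 23 lies in [23, 24] — holds.
(2) 5 mod 4 = 1 — holds.
(3) 3x6 − 2x1 = 3(20) − 2(21) = 18 — holds.
(4) x7 = 26, but 26 is required to differ — does not hold.
(5) x4 + x3 = 5 + 22 = 27; 27 < 30, bound 30 not met — does not hold.
(6) x2 + x1 = 22 + 21 = 43 — holds.
(7) x8 = 23 is odd — does not hold.
(8) x7 × x1 = 26 × 21 = 546, not 548 — does not hold.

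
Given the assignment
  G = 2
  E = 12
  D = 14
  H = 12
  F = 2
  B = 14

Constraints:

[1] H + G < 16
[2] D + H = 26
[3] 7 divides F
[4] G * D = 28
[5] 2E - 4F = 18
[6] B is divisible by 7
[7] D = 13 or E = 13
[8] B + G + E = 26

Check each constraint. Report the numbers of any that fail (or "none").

[1] H + G = 12 + 2 = 14; 14 < 16 — satisfied.
[2] D + H = 14 + 12 = 26 — satisfied.
[3] 2 = 7*0 + 2, so 7 does not divide 2 — violated.
[4] G * D = 2 * 14 = 28 — satisfied.
[5] 2E - 4F = 2(12) - 4(2) = 16, not 18 — violated.
[6] 14 / 7 = 2, so 7 divides 14 — satisfied.
[7] D = 14 ≠ 13 and E = 12 ≠ 13; both disjuncts false — violated.
[8] B + G + E = 14 + 2 + 12 = 28, not 26 — violated.

Violated: 3, 5, 7, and 8.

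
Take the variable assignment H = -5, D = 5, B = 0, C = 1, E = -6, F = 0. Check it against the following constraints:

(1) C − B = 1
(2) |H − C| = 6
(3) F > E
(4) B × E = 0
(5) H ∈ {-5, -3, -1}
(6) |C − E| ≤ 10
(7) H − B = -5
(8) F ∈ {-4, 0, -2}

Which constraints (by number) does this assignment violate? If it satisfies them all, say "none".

None — every constraint holds.

(1) C − B = 1 − 0 = 1 — holds.
(2) |-5 − 1| = 6 — holds.
(3) F = 0, E = -6; 0 > -6 — holds.
(4) B × E = 0 × (-6) = 0 — holds.
(5) H = -5 is in {-5, -3, -1} — holds.
(6) |1 − (-6)| = 7; 7 ≤ 10 — holds.
(7) H − B = -5 − 0 = -5 — holds.
(8) F = 0 is in {-4, 0, -2} — holds.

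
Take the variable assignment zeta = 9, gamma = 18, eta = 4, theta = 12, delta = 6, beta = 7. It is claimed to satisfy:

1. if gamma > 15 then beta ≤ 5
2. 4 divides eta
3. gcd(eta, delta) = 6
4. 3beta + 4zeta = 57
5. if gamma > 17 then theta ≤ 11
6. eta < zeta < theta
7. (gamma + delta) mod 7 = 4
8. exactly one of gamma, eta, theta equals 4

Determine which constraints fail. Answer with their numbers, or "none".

Constraints 1, 3, 5, 7 are violated.

1. gamma = 18 > 15, so we need beta ≤ 5; but beta = 7 > 5 — violated.
2. 4 / 4 = 1, so 4 divides 4 — satisfied.
3. gcd(4, 6) = 2, not 6 — violated.
4. 3beta + 4zeta = 3(7) + 4(9) = 57 — satisfied.
5. gamma = 18 > 17, so we need theta ≤ 11; but theta = 12 > 11 — violated.
6. values 4 < 9 < 12 — satisfied.
7. gamma + delta = 24; 24 mod 7 = 3, not 4 — violated.
8. gamma=18, eta=4, theta=12; 1 of them equals 4 — satisfied.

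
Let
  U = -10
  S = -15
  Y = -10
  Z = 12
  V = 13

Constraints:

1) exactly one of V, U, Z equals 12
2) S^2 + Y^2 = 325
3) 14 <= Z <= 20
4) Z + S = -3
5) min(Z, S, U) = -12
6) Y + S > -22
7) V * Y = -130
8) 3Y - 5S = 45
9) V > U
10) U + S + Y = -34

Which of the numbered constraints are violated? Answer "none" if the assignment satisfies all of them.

The assignment fails constraints 3, 5, 6, and 10.

1) V=13, U=-10, Z=12; 1 of them equals 12  true
2) S^2 + Y^2 = (-15)^2 + (-10)^2 = 225 + 100 = 325  true
3) Z = 12 is outside [14, 20]  false
4) Z + S = 12 + (-15) = -3  true
5) min(12, -15, -10) = -15, not -12  false
6) Y + S = -10 + (-15) = -25; -25 ≤ -22, bound -22 not met  false
7) V * Y = 13 * (-10) = -130  true
8) 3Y - 5S = 3(-10) - 5(-15) = 45  true
9) V = 13, U = -10; 13 > -10  true
10) U + S + Y = -10 + (-15) + (-10) = -35, not -34  false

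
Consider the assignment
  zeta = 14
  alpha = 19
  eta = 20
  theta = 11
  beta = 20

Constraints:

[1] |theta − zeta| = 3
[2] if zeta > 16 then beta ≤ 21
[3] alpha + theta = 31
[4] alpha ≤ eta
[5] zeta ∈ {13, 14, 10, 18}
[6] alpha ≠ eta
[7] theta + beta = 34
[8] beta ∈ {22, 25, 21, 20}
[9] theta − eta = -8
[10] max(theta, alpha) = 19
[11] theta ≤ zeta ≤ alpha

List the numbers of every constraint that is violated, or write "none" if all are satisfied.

Constraints 3, 7, and 9 are violated.

[1] |11 − 14| = 3 — OK.
[2] zeta = 14, not > 16; antecedent false, conditional vacuously true — OK.
[3] alpha + theta = 19 + 11 = 30, not 31 — violated.
[4] alpha = 19, eta = 20; 19 ≤ 20 — OK.
[5] zeta = 14 is in {13, 14, 10, 18} — OK.
[6] alpha = 19, eta = 20; distinct — OK.
[7] theta + beta = 11 + 20 = 31, not 34 — violated.
[8] beta = 20 is in {22, 25, 21, 20} — OK.
[9] theta − eta = 11 − 20 = -9, not -8 — violated.
[10] max(11, 19) = 19 — OK.
[11] values 11 ≤ 14 ≤ 19 — OK.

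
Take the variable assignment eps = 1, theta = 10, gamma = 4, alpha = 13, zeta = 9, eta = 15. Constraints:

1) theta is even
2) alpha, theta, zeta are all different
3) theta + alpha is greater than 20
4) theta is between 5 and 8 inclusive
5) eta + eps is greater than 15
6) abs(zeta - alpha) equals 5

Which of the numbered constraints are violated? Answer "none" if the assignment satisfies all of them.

No — constraints 4 and 6 are not satisfied.

1) theta = 10 is even  ✔
2) values 13, 10, 9 are pairwise distinct  ✔
3) theta + alpha = 10 + 13 = 23; 23 > 20  ✔
4) theta = 10 is outside [5, 8]  ✘
5) eta + eps = 15 + 1 = 16; 16 > 15  ✔
6) abs(9 - 13) = 4, not 5  ✘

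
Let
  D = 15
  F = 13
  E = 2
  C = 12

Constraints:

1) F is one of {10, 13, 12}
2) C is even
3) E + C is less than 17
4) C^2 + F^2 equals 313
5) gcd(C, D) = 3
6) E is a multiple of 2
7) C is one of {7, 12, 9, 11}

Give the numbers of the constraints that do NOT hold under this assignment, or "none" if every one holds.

1) F = 13 is in {10, 13, 12} — OK.
2) C = 12 is even — OK.
3) E + C = 2 + 12 = 14; 14 < 17 — OK.
4) C^2 + F^2 = 12^2 + 13^2 = 144 + 169 = 313 — OK.
5) gcd(12, 15) = 3 — OK.
6) 2 / 2 = 1, so 2 divides 2 — OK.
7) C = 12 is in {7, 12, 9, 11} — OK.

The assignment satisfies every constraint.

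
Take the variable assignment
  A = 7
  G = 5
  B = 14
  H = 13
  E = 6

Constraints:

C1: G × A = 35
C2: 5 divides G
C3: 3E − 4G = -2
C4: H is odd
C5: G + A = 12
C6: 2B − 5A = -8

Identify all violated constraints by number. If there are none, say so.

C1: G × A = 5 × 7 = 35 — satisfied.
C2: 5 / 5 = 1, so 5 divides 5 — satisfied.
C3: 3E − 4G = 3(6) − 4(5) = -2 — satisfied.
C4: H = 13 is odd — satisfied.
C5: G + A = 5 + 7 = 12 — satisfied.
C6: 2B − 5A = 2(14) − 5(7) = -7, not -8 — violated.

The assignment fails constraint 6.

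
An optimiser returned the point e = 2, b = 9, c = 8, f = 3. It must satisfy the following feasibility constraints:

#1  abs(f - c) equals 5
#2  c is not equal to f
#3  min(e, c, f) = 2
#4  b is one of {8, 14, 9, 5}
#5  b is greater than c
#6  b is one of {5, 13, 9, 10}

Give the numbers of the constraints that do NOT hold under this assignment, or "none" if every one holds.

None — every constraint holds.

#1 abs(3 - 8) = 5 — satisfied.
#2 c = 8, f = 3; distinct — satisfied.
#3 min(2, 8, 3) = 2 — satisfied.
#4 b = 9 is in {8, 14, 9, 5} — satisfied.
#5 b = 9, c = 8; 9 > 8 — satisfied.
#6 b = 9 is in {5, 13, 9, 10} — satisfied.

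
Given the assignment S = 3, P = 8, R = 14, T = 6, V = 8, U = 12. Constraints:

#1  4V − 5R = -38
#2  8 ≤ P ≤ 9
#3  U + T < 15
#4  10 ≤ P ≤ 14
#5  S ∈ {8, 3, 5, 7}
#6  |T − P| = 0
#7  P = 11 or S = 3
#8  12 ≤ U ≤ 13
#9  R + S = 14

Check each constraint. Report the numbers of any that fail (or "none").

Violated: 3, 4, 6, and 9.

#1 4V − 5R = 4(8) − 5(14) = -38 — OK.
#2 P = 8 lies in [8, 9] — OK.
#3 U + T = 12 + 6 = 18; 18 ≥ 15, bound 15 not met — violated.
#4 P = 8 is outside [10, 14] — violated.
#5 S = 3 is in {8, 3, 5, 7} — OK.
#6 |6 − 8| = 2, not 0 — violated.
#7 P = 8 ≠ 11, but S = 3 = 3 (second disjunct) — OK.
#8 U = 12 lies in [12, 13] — OK.
#9 R + S = 14 + 3 = 17, not 14 — violated.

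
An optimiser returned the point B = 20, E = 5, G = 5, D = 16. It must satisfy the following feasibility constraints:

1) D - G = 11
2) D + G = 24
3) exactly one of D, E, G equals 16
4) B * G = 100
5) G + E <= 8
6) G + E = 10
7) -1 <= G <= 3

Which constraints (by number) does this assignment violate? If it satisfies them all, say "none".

Violated: 2, 5, and 7.

1) D - G = 16 - 5 = 11  yes
2) D + G = 16 + 5 = 21, not 24  no
3) D=16, E=5, G=5; 1 of them equals 16  yes
4) B * G = 20 * 5 = 100  yes
5) G + E = 5 + 5 = 10; 10 > 8, bound 8 not met  no
6) G + E = 5 + 5 = 10  yes
7) G = 5 is outside [-1, 3]  no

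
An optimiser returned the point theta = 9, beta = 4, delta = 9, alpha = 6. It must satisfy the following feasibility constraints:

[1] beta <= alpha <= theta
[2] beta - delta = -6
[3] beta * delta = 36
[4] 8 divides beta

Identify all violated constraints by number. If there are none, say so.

Constraints 2 and 4 are violated.

[1] values 4 <= 6 <= 9  ✔
[2] beta - delta = 4 - 9 = -5, not -6  ✘
[3] beta * delta = 4 * 9 = 36  ✔
[4] 4 = 8*0 + 4, so 8 does not divide 4  ✘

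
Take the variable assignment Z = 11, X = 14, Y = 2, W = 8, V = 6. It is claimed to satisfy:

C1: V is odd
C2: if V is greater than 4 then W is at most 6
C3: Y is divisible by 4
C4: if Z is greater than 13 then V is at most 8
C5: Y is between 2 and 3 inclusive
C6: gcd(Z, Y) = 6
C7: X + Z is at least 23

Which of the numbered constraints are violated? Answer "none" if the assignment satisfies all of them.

C1: V = 6 is even  fails
C2: V = 6 > 4, so we need W ≤ 6; but W = 8 > 6  fails
C3: 2 = 4*0 + 2, so 4 does not divide 2  fails
C4: Z = 11, not > 13; antecedent false, conditional vacuously true  holds
C5: Y = 2 lies in [2, 3]  holds
C6: gcd(11, 2) = 1, not 6  fails
C7: X + Z = 14 + 11 = 25; 25 ≥ 23  holds

Constraints 1, 2, 3, and 6 do not hold.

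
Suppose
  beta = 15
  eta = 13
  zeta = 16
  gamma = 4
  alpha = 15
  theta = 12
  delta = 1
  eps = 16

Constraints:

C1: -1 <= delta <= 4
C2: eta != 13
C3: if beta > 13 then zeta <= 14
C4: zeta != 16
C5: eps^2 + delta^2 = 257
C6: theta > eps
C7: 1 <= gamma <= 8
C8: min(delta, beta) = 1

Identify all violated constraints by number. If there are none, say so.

Constraints 2, 3, 4, 6 are violated.

C1: delta = 1 lies in [-1, 4]  OK
C2: eta = 13, but 13 is required to differ  FAIL
C3: beta = 15 > 13, so we need zeta ≤ 14; but zeta = 16 > 14  FAIL
C4: zeta = 16, but 16 is required to differ  FAIL
C5: eps^2 + delta^2 = 16^2 + 1^2 = 256 + 1 = 257  OK
C6: theta = 12, eps = 16; 12 ≤ 16 (want >)  FAIL
C7: gamma = 4 lies in [1, 8]  OK
C8: min(1, 15) = 1  OK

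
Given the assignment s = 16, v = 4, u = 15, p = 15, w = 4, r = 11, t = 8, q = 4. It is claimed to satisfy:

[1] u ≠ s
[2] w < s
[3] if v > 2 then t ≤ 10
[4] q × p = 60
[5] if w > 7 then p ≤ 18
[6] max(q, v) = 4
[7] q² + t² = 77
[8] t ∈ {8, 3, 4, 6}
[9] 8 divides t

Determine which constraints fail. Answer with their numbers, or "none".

[1] u = 15, s = 16; distinct — holds.
[2] w = 4, s = 16; 4 < 16 — holds.
[3] v = 4 > 2, so we need t ≤ 10; t = 8 ≤ 10 — holds.
[4] q × p = 4 × 15 = 60 — holds.
[5] w = 4, not > 7; antecedent false, conditional vacuously true — holds.
[6] max(4, 4) = 4 — holds.
[7] q² + t² = 4² + 8² = 16 + 64 = 80, not 77 — fails.
[8] t = 8 is in {8, 3, 4, 6} — holds.
[9] 8 / 8 = 1, so 8 divides 8 — holds.

No — constraint 7 is not satisfied.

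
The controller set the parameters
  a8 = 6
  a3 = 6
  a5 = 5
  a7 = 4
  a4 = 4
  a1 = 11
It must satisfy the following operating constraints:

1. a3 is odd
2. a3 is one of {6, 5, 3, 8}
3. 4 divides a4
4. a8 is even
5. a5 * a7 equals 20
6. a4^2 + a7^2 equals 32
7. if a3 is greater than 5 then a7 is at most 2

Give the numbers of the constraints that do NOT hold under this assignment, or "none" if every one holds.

1. a3 = 6 is even  FAIL
2. a3 = 6 is in {6, 5, 3, 8}  OK
3. 4 / 4 = 1, so 4 divides 4  OK
4. a8 = 6 is even  OK
5. a5 * a7 = 5 * 4 = 20  OK
6. a4^2 + a7^2 = 4^2 + 4^2 = 16 + 16 = 32  OK
7. a3 = 6 > 5, so we need a7 ≤ 2; but a7 = 4 > 2  FAIL

The assignment fails constraints 1 and 7.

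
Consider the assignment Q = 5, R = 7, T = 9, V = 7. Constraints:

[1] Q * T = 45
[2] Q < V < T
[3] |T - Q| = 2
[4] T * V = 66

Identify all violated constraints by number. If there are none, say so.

[1] Q * T = 5 * 9 = 45  ✓
[2] values 5 < 7 < 9  ✓
[3] |9 - 5| = 4, not 2  ✗
[4] T * V = 9 * 7 = 63, not 66  ✗

No — constraints 3, 4 are not satisfied.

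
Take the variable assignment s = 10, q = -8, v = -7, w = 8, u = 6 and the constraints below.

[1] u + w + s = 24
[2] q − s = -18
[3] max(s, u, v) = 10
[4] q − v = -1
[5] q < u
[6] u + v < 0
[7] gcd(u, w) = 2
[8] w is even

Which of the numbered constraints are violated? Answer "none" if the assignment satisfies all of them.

[1] u + w + s = 6 + 8 + 10 = 24 — holds.
[2] q − s = -8 − 10 = -18 — holds.
[3] max(10, 6, -7) = 10 — holds.
[4] q − v = -8 − (-7) = -1 — holds.
[5] q = -8, u = 6; -8 < 6 — holds.
[6] u + v = 6 + (-7) = -1; -1 < 0 — holds.
[7] gcd(6, 8) = 2 — holds.
[8] w = 8 is even — holds.

All constraints are satisfied.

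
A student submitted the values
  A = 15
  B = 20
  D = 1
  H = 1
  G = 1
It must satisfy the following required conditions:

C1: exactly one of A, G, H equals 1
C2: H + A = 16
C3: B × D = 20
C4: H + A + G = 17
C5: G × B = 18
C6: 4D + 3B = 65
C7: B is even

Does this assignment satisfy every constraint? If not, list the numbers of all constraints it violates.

C1: A=15, G=1, H=1; 2 of them equal 1, not exactly one  fails
C2: H + A = 1 + 15 = 16  holds
C3: B × D = 20 × 1 = 20  holds
C4: H + A + G = 1 + 15 + 1 = 17  holds
C5: G × B = 1 × 20 = 20, not 18  fails
C6: 4D + 3B = 4(1) + 3(20) = 64, not 65  fails
C7: B = 20 is even  holds

Violated: 1, 5, and 6.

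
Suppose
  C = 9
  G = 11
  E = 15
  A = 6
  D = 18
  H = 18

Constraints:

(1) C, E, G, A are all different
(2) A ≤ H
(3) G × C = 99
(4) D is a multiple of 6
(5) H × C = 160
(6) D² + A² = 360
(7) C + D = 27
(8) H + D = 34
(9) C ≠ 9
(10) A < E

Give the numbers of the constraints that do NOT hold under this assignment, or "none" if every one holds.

(1) values 9, 15, 11, 6 are pairwise distinct  OK
(2) A = 6, H = 18; 6 ≤ 18  OK
(3) G × C = 11 × 9 = 99  OK
(4) 18 / 6 = 3, so 6 divides 18  OK
(5) H × C = 18 × 9 = 162, not 160  FAIL
(6) D² + A² = 18² + 6² = 324 + 36 = 360  OK
(7) C + D = 9 + 18 = 27  OK
(8) H + D = 18 + 18 = 36, not 34  FAIL
(9) C = 9, but 9 is required to differ  FAIL
(10) A = 6, E = 15; 6 < 15  OK

Constraints 5, 8, and 9 do not hold.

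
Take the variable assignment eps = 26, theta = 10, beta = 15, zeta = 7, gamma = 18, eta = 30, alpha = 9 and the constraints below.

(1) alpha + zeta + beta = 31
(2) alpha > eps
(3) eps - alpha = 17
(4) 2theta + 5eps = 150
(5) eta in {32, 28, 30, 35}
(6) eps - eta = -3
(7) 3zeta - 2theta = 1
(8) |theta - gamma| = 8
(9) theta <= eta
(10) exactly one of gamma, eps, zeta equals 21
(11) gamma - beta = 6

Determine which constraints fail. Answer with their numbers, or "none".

(1) alpha + zeta + beta = 9 + 7 + 15 = 31  yes
(2) alpha = 9, eps = 26; 9 ≤ 26 (want >)  no
(3) eps - alpha = 26 - 9 = 17  yes
(4) 2theta + 5eps = 2(10) + 5(26) = 150  yes
(5) eta = 30 is in {32, 28, 30, 35}  yes
(6) eps - eta = 26 - 30 = -4, not -3  no
(7) 3zeta - 2theta = 3(7) - 2(10) = 1  yes
(8) |10 - 18| = 8  yes
(9) theta = 10, eta = 30; 10 ≤ 30  yes
(10) gamma=18, eps=26, zeta=7; 0 of them equal 21, not exactly one  no
(11) gamma - beta = 18 - 15 = 3, not 6  no

The assignment fails constraints 2, 6, 10, 11.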